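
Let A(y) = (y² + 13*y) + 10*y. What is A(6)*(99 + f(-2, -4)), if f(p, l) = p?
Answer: 16878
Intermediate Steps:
A(y) = y² + 23*y
A(6)*(99 + f(-2, -4)) = (6*(23 + 6))*(99 - 2) = (6*29)*97 = 174*97 = 16878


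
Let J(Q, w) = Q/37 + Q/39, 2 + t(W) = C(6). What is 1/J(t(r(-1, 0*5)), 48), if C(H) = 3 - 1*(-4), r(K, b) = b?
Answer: 1443/380 ≈ 3.7974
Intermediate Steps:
C(H) = 7 (C(H) = 3 + 4 = 7)
t(W) = 5 (t(W) = -2 + 7 = 5)
J(Q, w) = 76*Q/1443 (J(Q, w) = Q*(1/37) + Q*(1/39) = Q/37 + Q/39 = 76*Q/1443)
1/J(t(r(-1, 0*5)), 48) = 1/((76/1443)*5) = 1/(380/1443) = 1443/380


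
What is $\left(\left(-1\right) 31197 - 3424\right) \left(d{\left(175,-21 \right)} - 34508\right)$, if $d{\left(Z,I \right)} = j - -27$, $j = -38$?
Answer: $1195082299$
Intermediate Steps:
$d{\left(Z,I \right)} = -11$ ($d{\left(Z,I \right)} = -38 - -27 = -38 + 27 = -11$)
$\left(\left(-1\right) 31197 - 3424\right) \left(d{\left(175,-21 \right)} - 34508\right) = \left(\left(-1\right) 31197 - 3424\right) \left(-11 - 34508\right) = \left(-31197 - 3424\right) \left(-34519\right) = \left(-34621\right) \left(-34519\right) = 1195082299$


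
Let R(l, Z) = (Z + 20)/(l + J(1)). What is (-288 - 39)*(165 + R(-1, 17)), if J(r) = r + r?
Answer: -66054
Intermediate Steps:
J(r) = 2*r
R(l, Z) = (20 + Z)/(2 + l) (R(l, Z) = (Z + 20)/(l + 2*1) = (20 + Z)/(l + 2) = (20 + Z)/(2 + l))
(-288 - 39)*(165 + R(-1, 17)) = (-288 - 39)*(165 + (20 + 17)/(2 - 1)) = -327*(165 + 37/1) = -327*(165 + 1*37) = -327*(165 + 37) = -327*202 = -66054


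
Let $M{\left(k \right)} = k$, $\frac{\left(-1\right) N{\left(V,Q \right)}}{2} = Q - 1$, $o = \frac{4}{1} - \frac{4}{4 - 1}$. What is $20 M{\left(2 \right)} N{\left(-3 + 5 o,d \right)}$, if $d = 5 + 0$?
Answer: $-320$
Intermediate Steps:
$o = \frac{8}{3}$ ($o = 4 \cdot 1 - \frac{4}{4 - 1} = 4 - \frac{4}{3} = \frac{8}{3} \approx 2.6667$)
$d = 5$
$N{\left(V,Q \right)} = 2 - 2 Q$ ($N{\left(V,Q \right)} = - 2 \left(Q - 1\right) = - 2 \left(-1 + Q\right) = 2 - 2 Q$)
$20 M{\left(2 \right)} N{\left(-3 + 5 o,d \right)} = 20 \cdot 2 \left(2 - 10\right) = 40 \left(2 - 10\right) = 40 \left(-8\right) = -320$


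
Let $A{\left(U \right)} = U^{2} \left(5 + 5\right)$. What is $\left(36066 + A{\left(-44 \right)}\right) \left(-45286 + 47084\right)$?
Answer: $99655948$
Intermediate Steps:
$A{\left(U \right)} = 10 U^{2}$ ($A{\left(U \right)} = U^{2} \cdot 10 = 10 U^{2}$)
$\left(36066 + A{\left(-44 \right)}\right) \left(-45286 + 47084\right) = \left(36066 + 10 \left(-44\right)^{2}\right) \left(-45286 + 47084\right) = \left(36066 + 10 \cdot 1936\right) 1798 = \left(36066 + 19360\right) 1798 = 55426 \cdot 1798 = 99655948$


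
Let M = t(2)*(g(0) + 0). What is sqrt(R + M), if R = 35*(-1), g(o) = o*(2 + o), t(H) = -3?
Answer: I*sqrt(35) ≈ 5.9161*I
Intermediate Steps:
M = 0 (M = -3*(0*(2 + 0) + 0) = -3*(0*2 + 0) = -3*(0 + 0) = -3*0 = 0)
R = -35
sqrt(R + M) = sqrt(-35 + 0) = sqrt(-35) = I*sqrt(35)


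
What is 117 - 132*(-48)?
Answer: 6453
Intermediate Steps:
117 - 132*(-48) = 117 + 6336 = 6453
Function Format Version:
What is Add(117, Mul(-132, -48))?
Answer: 6453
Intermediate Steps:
Add(117, Mul(-132, -48)) = Add(117, 6336) = 6453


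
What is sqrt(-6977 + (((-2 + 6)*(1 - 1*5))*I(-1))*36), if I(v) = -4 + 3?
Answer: I*sqrt(6401) ≈ 80.006*I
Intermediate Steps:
I(v) = -1
sqrt(-6977 + (((-2 + 6)*(1 - 1*5))*I(-1))*36) = sqrt(-6977 + (((-2 + 6)*(1 - 1*5))*(-1))*36) = sqrt(-6977 + ((4*(1 - 5))*(-1))*36) = sqrt(-6977 + ((4*(-4))*(-1))*36) = sqrt(-6977 - 16*(-1)*36) = sqrt(-6977 + 16*36) = sqrt(-6977 + 576) = sqrt(-6401) = I*sqrt(6401)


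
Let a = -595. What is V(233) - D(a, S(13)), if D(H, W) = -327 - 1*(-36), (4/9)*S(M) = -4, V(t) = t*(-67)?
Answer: -15320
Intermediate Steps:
V(t) = -67*t
S(M) = -9 (S(M) = (9/4)*(-4) = -9)
D(H, W) = -291 (D(H, W) = -327 + 36 = -291)
V(233) - D(a, S(13)) = -67*233 - 1*(-291) = -15611 + 291 = -15320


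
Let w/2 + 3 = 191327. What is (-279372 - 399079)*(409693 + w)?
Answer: -537564543791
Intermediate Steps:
w = 382648 (w = -6 + 2*191327 = -6 + 382654 = 382648)
(-279372 - 399079)*(409693 + w) = (-279372 - 399079)*(409693 + 382648) = -678451*792341 = -537564543791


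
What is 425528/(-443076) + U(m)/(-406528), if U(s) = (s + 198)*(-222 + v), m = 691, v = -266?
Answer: 600984389/5628837504 ≈ 0.10677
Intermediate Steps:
U(s) = -96624 - 488*s (U(s) = (s + 198)*(-222 - 266) = (198 + s)*(-488) = -96624 - 488*s)
425528/(-443076) + U(m)/(-406528) = 425528/(-443076) + (-96624 - 488*691)/(-406528) = 425528*(-1/443076) + (-96624 - 337208)*(-1/406528) = -106382/110769 - 433832*(-1/406528) = -106382/110769 + 54229/50816 = 600984389/5628837504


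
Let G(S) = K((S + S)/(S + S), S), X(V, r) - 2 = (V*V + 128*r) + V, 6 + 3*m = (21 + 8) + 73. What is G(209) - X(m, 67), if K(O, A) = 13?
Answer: -9621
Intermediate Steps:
m = 32 (m = -2 + ((21 + 8) + 73)/3 = -2 + (29 + 73)/3 = -2 + (⅓)*102 = -2 + 34 = 32)
X(V, r) = 2 + V + V² + 128*r (X(V, r) = 2 + ((V*V + 128*r) + V) = 2 + ((V² + 128*r) + V) = 2 + (V + V² + 128*r) = 2 + V + V² + 128*r)
G(S) = 13
G(209) - X(m, 67) = 13 - (2 + 32 + 32² + 128*67) = 13 - (2 + 32 + 1024 + 8576) = 13 - 1*9634 = 13 - 9634 = -9621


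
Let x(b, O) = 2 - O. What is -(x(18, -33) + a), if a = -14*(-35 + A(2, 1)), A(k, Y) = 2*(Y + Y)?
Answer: -469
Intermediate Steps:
A(k, Y) = 4*Y (A(k, Y) = 2*(2*Y) = 4*Y)
a = 434 (a = -14*(-35 + 4*1) = -14*(-35 + 4) = -14*(-31) = 434)
-(x(18, -33) + a) = -((2 - 1*(-33)) + 434) = -((2 + 33) + 434) = -(35 + 434) = -1*469 = -469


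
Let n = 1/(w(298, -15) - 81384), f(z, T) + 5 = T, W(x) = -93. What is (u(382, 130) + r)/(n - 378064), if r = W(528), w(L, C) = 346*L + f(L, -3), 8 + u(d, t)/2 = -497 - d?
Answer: 40543772/8210037823 ≈ 0.0049383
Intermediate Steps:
u(d, t) = -1010 - 2*d (u(d, t) = -16 + 2*(-497 - d) = -16 + (-994 - 2*d) = -1010 - 2*d)
f(z, T) = -5 + T
w(L, C) = -8 + 346*L (w(L, C) = 346*L + (-5 - 3) = 346*L - 8 = -8 + 346*L)
r = -93
n = 1/21716 (n = 1/((-8 + 346*298) - 81384) = 1/((-8 + 103108) - 81384) = 1/(103100 - 81384) = 1/21716 ≈ 4.6049e-5)
(u(382, 130) + r)/(n - 378064) = ((-1010 - 2*382) - 93)/(1/21716 - 378064) = ((-1010 - 764) - 93)/(-8210037823/21716) = (-1774 - 93)*(-21716/8210037823) = -1867*(-21716/8210037823) = 40543772/8210037823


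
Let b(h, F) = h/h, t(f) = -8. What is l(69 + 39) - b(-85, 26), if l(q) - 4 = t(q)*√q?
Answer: 3 - 48*√3 ≈ -80.138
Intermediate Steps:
b(h, F) = 1
l(q) = 4 - 8*√q
l(69 + 39) - b(-85, 26) = (4 - 8*√(69 + 39)) - 1*1 = (4 - 48*√3) - 1 = 3 - 48*√3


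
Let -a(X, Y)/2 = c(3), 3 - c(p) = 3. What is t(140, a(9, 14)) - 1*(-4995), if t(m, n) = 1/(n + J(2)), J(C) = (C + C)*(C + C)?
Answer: 79921/16 ≈ 4995.1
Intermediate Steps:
J(C) = 4*C² (J(C) = (2*C)*(2*C) = 4*C²)
c(p) = 0 (c(p) = 3 - 1*3 = 3 - 3 = 0)
a(X, Y) = 0 (a(X, Y) = -2*0 = 0)
t(m, n) = 1/(16 + n) (t(m, n) = 1/(n + 4*2²) = 1/(n + 4*4) = 1/(n + 16) = 1/(16 + n))
t(140, a(9, 14)) - 1*(-4995) = 1/(16 + 0) - 1*(-4995) = 1/16 + 4995 = 79921/16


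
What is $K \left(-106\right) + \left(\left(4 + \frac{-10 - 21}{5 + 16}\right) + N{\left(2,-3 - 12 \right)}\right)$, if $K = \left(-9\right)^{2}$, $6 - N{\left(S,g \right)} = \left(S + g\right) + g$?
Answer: $- \frac{179539}{21} \approx -8549.5$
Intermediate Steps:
$N{\left(S,g \right)} = 6 - S - 2 g$ ($N{\left(S,g \right)} = 6 - \left(\left(S + g\right) + g\right) = 6 - \left(S + 2 g\right) = 6 - S - 2 g$)
$K = 81$
$K \left(-106\right) + \left(\left(4 + \frac{-10 - 21}{5 + 16}\right) + N{\left(2,-3 - 12 \right)}\right) = 81 \left(-106\right) - \left(-8 + 2 \left(-3 - 12\right) - \frac{-10 - 21}{5 + 16}\right) = -8586 - \left(-8 + \frac{31}{21} + 2 \left(-3 - 12\right)\right) = -8586 + \left(\left(4 - \frac{31}{21}\right) - -34\right) = -8586 + \left(\left(4 - \frac{31}{21}\right) + \left(6 - 2 + 30\right)\right) = -8586 + \left(\frac{53}{21} + 34\right) = -8586 + \frac{767}{21} = - \frac{179539}{21}$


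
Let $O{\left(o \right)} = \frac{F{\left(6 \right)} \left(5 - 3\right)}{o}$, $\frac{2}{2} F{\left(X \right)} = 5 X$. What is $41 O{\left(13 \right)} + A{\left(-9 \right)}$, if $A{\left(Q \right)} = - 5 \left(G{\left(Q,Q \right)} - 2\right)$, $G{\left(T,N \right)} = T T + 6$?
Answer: $- \frac{3065}{13} \approx -235.77$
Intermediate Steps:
$G{\left(T,N \right)} = 6 + T^{2}$ ($G{\left(T,N \right)} = T^{2} + 6 = 6 + T^{2}$)
$F{\left(X \right)} = 5 X$
$A{\left(Q \right)} = -20 - 5 Q^{2}$ ($A{\left(Q \right)} = - 5 \left(\left(6 + Q^{2}\right) - 2\right) = - 5 \left(4 + Q^{2}\right) = -20 - 5 Q^{2}$)
$O{\left(o \right)} = \frac{60}{o}$ ($O{\left(o \right)} = \frac{5 \cdot 6 \left(5 - 3\right)}{o} = \frac{30 \cdot 2}{o} = \frac{60}{o}$)
$41 O{\left(13 \right)} + A{\left(-9 \right)} = 41 \cdot \frac{60}{13} - \left(20 + 5 \left(-9\right)^{2}\right) = 41 \cdot 60 \cdot \frac{1}{13} - 425 = 41 \cdot \frac{60}{13} - 425 = \frac{2460}{13} - 425 = - \frac{3065}{13}$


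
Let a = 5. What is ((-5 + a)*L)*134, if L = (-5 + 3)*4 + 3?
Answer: 0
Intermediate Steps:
L = -5 (L = -2*4 + 3 = -8 + 3 = -5)
((-5 + a)*L)*134 = ((-5 + 5)*(-5))*134 = (0*(-5))*134 = 0*134 = 0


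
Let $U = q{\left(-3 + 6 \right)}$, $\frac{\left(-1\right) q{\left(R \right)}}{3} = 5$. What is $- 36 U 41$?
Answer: $22140$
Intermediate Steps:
$q{\left(R \right)} = -15$ ($q{\left(R \right)} = \left(-3\right) 5 = -15$)
$U = -15$
$- 36 U 41 = \left(-36\right) \left(-15\right) 41 = 540 \cdot 41 = 22140$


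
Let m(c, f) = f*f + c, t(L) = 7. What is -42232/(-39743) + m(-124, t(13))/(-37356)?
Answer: 47896949/44989076 ≈ 1.0646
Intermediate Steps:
m(c, f) = c + f**2 (m(c, f) = f**2 + c = c + f**2)
-42232/(-39743) + m(-124, t(13))/(-37356) = -42232/(-39743) + (-124 + 7**2)/(-37356) = -42232*(-1/39743) + (-124 + 49)*(-1/37356) = 42232/39743 - 75*(-1/37356) = 42232/39743 + 25/12452 = 47896949/44989076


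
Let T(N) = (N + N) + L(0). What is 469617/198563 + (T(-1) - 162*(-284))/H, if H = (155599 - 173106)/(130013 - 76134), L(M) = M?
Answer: -1714917278789/12112343 ≈ -1.4158e+5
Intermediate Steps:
T(N) = 2*N (T(N) = (N + N) + 0 = 2*N + 0 = 2*N)
H = -2501/7697 (H = -17507/53879 = -17507*1/53879 = -2501/7697 ≈ -0.32493)
469617/198563 + (T(-1) - 162*(-284))/H = 469617/198563 + (2*(-1) - 162*(-284))/(-2501/7697) = 469617*(1/198563) + (-2 + 46008)*(-7697/2501) = 469617/198563 + 46006*(-7697/2501) = 469617/198563 - 354108182/2501 = -1714917278789/12112343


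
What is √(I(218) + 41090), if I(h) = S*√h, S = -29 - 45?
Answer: √(41090 - 74*√218) ≈ 199.99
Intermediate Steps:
S = -74
I(h) = -74*√h
√(I(218) + 41090) = √(-74*√218 + 41090) = √(41090 - 74*√218)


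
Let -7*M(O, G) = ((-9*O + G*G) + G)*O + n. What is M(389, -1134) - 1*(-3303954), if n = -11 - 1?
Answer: -475306179/7 ≈ -6.7901e+7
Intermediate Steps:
n = -12
M(O, G) = 12/7 - O*(G + G² - 9*O)/7 (M(O, G) = -(((-9*O + G*G) + G)*O - 12)/7 = -(((-9*O + G²) + G)*O - 12)/7 = -(((G² - 9*O) + G)*O - 12)/7 = -((G + G² - 9*O)*O - 12)/7 = -(O*(G + G² - 9*O) - 12)/7 = -(-12 + O*(G + G² - 9*O))/7 = 12/7 - O*(G + G² - 9*O)/7)
M(389, -1134) - 1*(-3303954) = (12/7 + (9/7)*389² - ⅐*(-1134)*389 - ⅐*389*(-1134)²) - 1*(-3303954) = (12/7 + (9/7)*151321 + 63018 - ⅐*389*1285956) + 3303954 = (12/7 + 1361889/7 + 63018 - 71462412) + 3303954 = -498433857/7 + 3303954 = -475306179/7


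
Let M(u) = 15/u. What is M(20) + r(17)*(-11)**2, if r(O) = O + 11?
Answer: 13555/4 ≈ 3388.8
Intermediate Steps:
r(O) = 11 + O
M(20) + r(17)*(-11)**2 = 15/20 + (11 + 17)*(-11)**2 = 15*(1/20) + 28*121 = 3/4 + 3388 = 13555/4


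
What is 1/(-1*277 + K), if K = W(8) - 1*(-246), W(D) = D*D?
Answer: 1/33 ≈ 0.030303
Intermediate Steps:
W(D) = D**2
K = 310 (K = 8**2 - 1*(-246) = 64 + 246 = 310)
1/(-1*277 + K) = 1/(-1*277 + 310) = 1/(-277 + 310) = 1/33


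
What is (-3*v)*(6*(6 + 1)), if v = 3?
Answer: -378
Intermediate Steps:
(-3*v)*(6*(6 + 1)) = (-3*3)*(6*(6 + 1)) = -54*7 = -9*42 = -378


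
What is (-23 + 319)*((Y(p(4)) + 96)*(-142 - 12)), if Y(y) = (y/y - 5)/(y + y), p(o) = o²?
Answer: -4370366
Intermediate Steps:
Y(y) = -2/y (Y(y) = (1 - 5)/((2*y)) = -2/y)
(-23 + 319)*((Y(p(4)) + 96)*(-142 - 12)) = (-23 + 319)*((-2/(4²) + 96)*(-142 - 12)) = 296*((-2/16 + 96)*(-154)) = 296*((-2*1/16 + 96)*(-154)) = 296*((-⅛ + 96)*(-154)) = 296*((767/8)*(-154)) = 296*(-59059/4) = -4370366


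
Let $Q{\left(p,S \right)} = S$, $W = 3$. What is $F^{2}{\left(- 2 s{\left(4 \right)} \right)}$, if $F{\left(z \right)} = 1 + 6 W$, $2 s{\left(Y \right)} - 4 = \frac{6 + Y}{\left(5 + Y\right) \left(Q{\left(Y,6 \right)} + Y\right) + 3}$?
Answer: $361$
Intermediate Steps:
$s{\left(Y \right)} = 2 + \frac{6 + Y}{2 \left(3 + \left(5 + Y\right) \left(6 + Y\right)\right)}$ ($s{\left(Y \right)} = 2 + \frac{\left(6 + Y\right) \frac{1}{\left(5 + Y\right) \left(6 + Y\right) + 3}}{2} = 2 + \frac{\left(6 + Y\right) \frac{1}{3 + \left(5 + Y\right) \left(6 + Y\right)}}{2} = 2 + \frac{\frac{1}{3 + \left(5 + Y\right) \left(6 + Y\right)} \left(6 + Y\right)}{2} = 2 + \frac{6 + Y}{2 \left(3 + \left(5 + Y\right) \left(6 + Y\right)\right)}$)
$F{\left(z \right)} = 19$ ($F{\left(z \right)} = 1 + 6 \cdot 3 = 1 + 18 = 19$)
$F^{2}{\left(- 2 s{\left(4 \right)} \right)} = 19^{2} = 361$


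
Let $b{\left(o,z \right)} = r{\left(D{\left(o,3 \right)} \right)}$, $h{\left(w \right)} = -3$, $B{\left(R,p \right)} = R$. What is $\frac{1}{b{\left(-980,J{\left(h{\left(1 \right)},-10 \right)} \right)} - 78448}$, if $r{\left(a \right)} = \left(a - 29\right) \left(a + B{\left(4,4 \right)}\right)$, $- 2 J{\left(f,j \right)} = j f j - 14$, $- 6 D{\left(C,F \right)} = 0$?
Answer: $- \frac{1}{78564} \approx -1.2728 \cdot 10^{-5}$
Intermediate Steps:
$D{\left(C,F \right)} = 0$ ($D{\left(C,F \right)} = \left(- \frac{1}{6}\right) 0 = 0$)
$J{\left(f,j \right)} = 7 - \frac{f j^{2}}{2}$ ($J{\left(f,j \right)} = - \frac{j f j - 14}{2} = - \frac{f j j - 14}{2} = - \frac{f j^{2} - 14}{2} = - \frac{-14 + f j^{2}}{2} = 7 - \frac{f j^{2}}{2}$)
$r{\left(a \right)} = \left(-29 + a\right) \left(4 + a\right)$ ($r{\left(a \right)} = \left(a - 29\right) \left(a + 4\right) = \left(-29 + a\right) \left(4 + a\right)$)
$b{\left(o,z \right)} = -116$ ($b{\left(o,z \right)} = -116 + 0^{2} - 0 = -116 + 0 + 0 = -116$)
$\frac{1}{b{\left(-980,J{\left(h{\left(1 \right)},-10 \right)} \right)} - 78448} = \frac{1}{-116 - 78448} = \frac{1}{-78564} = - \frac{1}{78564}$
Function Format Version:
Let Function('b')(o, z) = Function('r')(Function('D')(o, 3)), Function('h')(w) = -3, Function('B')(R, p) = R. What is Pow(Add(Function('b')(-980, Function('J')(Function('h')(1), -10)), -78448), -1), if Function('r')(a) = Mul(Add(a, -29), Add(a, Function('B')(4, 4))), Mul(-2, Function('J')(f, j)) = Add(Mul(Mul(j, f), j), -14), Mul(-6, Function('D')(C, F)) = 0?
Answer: Rational(-1, 78564) ≈ -1.2728e-5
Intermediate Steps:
Function('D')(C, F) = 0 (Function('D')(C, F) = Mul(Rational(-1, 6), 0) = 0)
Function('J')(f, j) = Add(7, Mul(Rational(-1, 2), f, Pow(j, 2))) (Function('J')(f, j) = Mul(Rational(-1, 2), Add(Mul(Mul(j, f), j), -14)) = Mul(Rational(-1, 2), Add(Mul(Mul(f, j), j), -14)) = Mul(Rational(-1, 2), Add(Mul(f, Pow(j, 2)), -14)) = Mul(Rational(-1, 2), Add(-14, Mul(f, Pow(j, 2)))) = Add(7, Mul(Rational(-1, 2), f, Pow(j, 2))))
Function('r')(a) = Mul(Add(-29, a), Add(4, a)) (Function('r')(a) = Mul(Add(a, -29), Add(a, 4)) = Mul(Add(-29, a), Add(4, a)))
Function('b')(o, z) = -116 (Function('b')(o, z) = Add(-116, Pow(0, 2), Mul(-25, 0)) = Add(-116, 0, 0) = -116)
Pow(Add(Function('b')(-980, Function('J')(Function('h')(1), -10)), -78448), -1) = Pow(Add(-116, -78448), -1) = Pow(-78564, -1) = Rational(-1, 78564)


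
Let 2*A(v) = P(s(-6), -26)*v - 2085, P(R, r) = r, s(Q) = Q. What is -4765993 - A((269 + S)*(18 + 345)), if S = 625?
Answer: -1092329/2 ≈ -5.4616e+5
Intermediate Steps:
A(v) = -2085/2 - 13*v (A(v) = (-26*v - 2085)/2 = (-2085 - 26*v)/2 = -2085/2 - 13*v)
-4765993 - A((269 + S)*(18 + 345)) = -4765993 - (-2085/2 - 13*(269 + 625)*(18 + 345)) = -4765993 - (-2085/2 - 11622*363) = -4765993 - (-2085/2 - 13*324522) = -4765993 - (-2085/2 - 4218786) = -4765993 - 1*(-8439657/2) = -4765993 + 8439657/2 = -1092329/2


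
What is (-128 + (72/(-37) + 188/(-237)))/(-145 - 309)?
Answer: 573226/1990563 ≈ 0.28797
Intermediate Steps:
(-128 + (72/(-37) + 188/(-237)))/(-145 - 309) = (-128 + (72*(-1/37) + 188*(-1/237)))/(-454) = (-128 + (-72/37 - 188/237))*(-1/454) = (-128 - 24020/8769)*(-1/454) = -1146452/8769*(-1/454) = 573226/1990563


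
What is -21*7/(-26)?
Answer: 147/26 ≈ 5.6538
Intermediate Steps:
-21*7/(-26) = -147*(-1/26) = 147/26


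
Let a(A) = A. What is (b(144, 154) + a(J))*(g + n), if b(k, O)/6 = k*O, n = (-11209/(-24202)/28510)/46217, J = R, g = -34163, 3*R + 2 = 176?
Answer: -641684458908881829279/141104799590 ≈ -4.5476e+9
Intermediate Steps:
R = 58 (R = -⅔ + (⅓)*176 = -⅔ + 176/3 = 58)
J = 58
n = 11209/31889684707340 (n = (-11209*(-1/24202)*(1/28510))*(1/46217) = ((11209/24202)*(1/28510))*(1/46217) = (11209/689999020)*(1/46217) = 11209/31889684707340 ≈ 3.5149e-10)
b(k, O) = 6*O*k (b(k, O) = 6*(k*O) = 6*(O*k) = 6*O*k)
(b(144, 154) + a(J))*(g + n) = (6*154*144 + 58)*(-34163 + 11209/31889684707340) = (133056 + 58)*(-1089447298656845211/31889684707340) = 133114*(-1089447298656845211/31889684707340) = -641684458908881829279/141104799590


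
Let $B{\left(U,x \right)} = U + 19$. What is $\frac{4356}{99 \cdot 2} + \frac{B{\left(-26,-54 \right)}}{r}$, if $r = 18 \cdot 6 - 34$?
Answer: $\frac{1621}{74} \approx 21.905$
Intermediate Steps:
$B{\left(U,x \right)} = 19 + U$
$r = 74$ ($r = 108 - 34 = 74$)
$\frac{4356}{99 \cdot 2} + \frac{B{\left(-26,-54 \right)}}{r} = \frac{4356}{99 \cdot 2} + \frac{19 - 26}{74} = \frac{4356}{198} - \frac{7}{74} = 4356 \cdot \frac{1}{198} - \frac{7}{74} = 22 - \frac{7}{74} = \frac{1621}{74}$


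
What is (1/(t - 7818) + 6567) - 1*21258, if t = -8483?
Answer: -239477992/16301 ≈ -14691.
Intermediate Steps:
(1/(t - 7818) + 6567) - 1*21258 = (1/(-8483 - 7818) + 6567) - 1*21258 = (1/(-16301) + 6567) - 21258 = (-1/16301 + 6567) - 21258 = 107048666/16301 - 21258 = -239477992/16301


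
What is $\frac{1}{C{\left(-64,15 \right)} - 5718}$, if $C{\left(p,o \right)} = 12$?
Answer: $- \frac{1}{5706} \approx -0.00017525$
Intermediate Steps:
$\frac{1}{C{\left(-64,15 \right)} - 5718} = \frac{1}{12 - 5718} = \frac{1}{-5706} = - \frac{1}{5706}$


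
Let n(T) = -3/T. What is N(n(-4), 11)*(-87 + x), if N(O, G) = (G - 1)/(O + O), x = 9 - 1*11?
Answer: -1780/3 ≈ -593.33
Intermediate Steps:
x = -2 (x = 9 - 11 = -2)
N(O, G) = (-1 + G)/(2*O) (N(O, G) = (-1 + G)/((2*O)) = (-1 + G)*(1/(2*O)) = (-1 + G)/(2*O))
N(n(-4), 11)*(-87 + x) = ((-1 + 11)/(2*((-3/(-4)))))*(-87 - 2) = ((1/2)*10/(-3*(-1/4)))*(-89) = ((1/2)*10/(3/4))*(-89) = ((1/2)*(4/3)*10)*(-89) = (20/3)*(-89) = -1780/3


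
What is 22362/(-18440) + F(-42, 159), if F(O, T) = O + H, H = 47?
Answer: 34919/9220 ≈ 3.7873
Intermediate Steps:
F(O, T) = 47 + O (F(O, T) = O + 47 = 47 + O)
22362/(-18440) + F(-42, 159) = 22362/(-18440) + (47 - 42) = 22362*(-1/18440) + 5 = -11181/9220 + 5 = 34919/9220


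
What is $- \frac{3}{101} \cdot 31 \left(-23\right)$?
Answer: $\frac{2139}{101} \approx 21.178$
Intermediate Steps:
$- \frac{3}{101} \cdot 31 \left(-23\right) = \left(-3\right) \frac{1}{101} \cdot 31 \left(-23\right) = \left(- \frac{3}{101}\right) 31 \left(-23\right) = \left(- \frac{93}{101}\right) \left(-23\right) = \frac{2139}{101}$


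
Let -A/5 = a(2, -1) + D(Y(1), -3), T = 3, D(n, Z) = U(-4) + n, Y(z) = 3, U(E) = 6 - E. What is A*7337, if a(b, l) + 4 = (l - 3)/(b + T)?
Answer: -300817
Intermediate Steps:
D(n, Z) = 10 + n (D(n, Z) = (6 - 1*(-4)) + n = (6 + 4) + n = 10 + n)
a(b, l) = -4 + (-3 + l)/(3 + b) (a(b, l) = -4 + (l - 3)/(b + 3) = -4 + (-3 + l)/(3 + b))
A = -41 (A = -5*((-15 - 1 - 4*2)/(3 + 2) + (10 + 3)) = -5*((-15 - 1 - 8)/5 + 13) = -5*((⅕)*(-24) + 13) = -5*(-24/5 + 13) = -5*41/5 = -41)
A*7337 = -41*7337 = -300817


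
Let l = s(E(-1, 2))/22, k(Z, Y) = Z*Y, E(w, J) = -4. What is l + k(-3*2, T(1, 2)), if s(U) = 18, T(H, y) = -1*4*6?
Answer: 1593/11 ≈ 144.82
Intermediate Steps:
T(H, y) = -24 (T(H, y) = -4*6 = -24)
k(Z, Y) = Y*Z
l = 9/11 (l = 18/22 = 18*(1/22) = 9/11 ≈ 0.81818)
l + k(-3*2, T(1, 2)) = 9/11 - (-72)*2 = 9/11 - 24*(-6) = 9/11 + 144 = 1593/11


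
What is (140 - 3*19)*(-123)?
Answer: -10209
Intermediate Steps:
(140 - 3*19)*(-123) = (140 - 57)*(-123) = 83*(-123) = -10209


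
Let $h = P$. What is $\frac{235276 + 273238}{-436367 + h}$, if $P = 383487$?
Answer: $- \frac{254257}{26440} \approx -9.6164$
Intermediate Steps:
$h = 383487$
$\frac{235276 + 273238}{-436367 + h} = \frac{235276 + 273238}{-436367 + 383487} = \frac{508514}{-52880} = 508514 \left(- \frac{1}{52880}\right) = - \frac{254257}{26440}$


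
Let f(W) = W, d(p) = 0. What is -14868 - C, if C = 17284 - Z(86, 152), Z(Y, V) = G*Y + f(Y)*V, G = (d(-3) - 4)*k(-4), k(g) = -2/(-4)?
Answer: -19252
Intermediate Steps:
k(g) = ½ (k(g) = -2*(-¼) = ½)
G = -2 (G = (0 - 4)*(½) = -4*½ = -2)
Z(Y, V) = -2*Y + V*Y (Z(Y, V) = -2*Y + Y*V = -2*Y + V*Y)
C = 4384 (C = 17284 - 86*(-2 + 152) = 17284 - 86*150 = 17284 - 1*12900 = 17284 - 12900 = 4384)
-14868 - C = -14868 - 1*4384 = -14868 - 4384 = -19252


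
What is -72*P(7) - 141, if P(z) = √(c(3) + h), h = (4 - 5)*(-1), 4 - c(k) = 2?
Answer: -141 - 72*√3 ≈ -265.71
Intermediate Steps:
c(k) = 2 (c(k) = 4 - 1*2 = 4 - 2 = 2)
h = 1 (h = -1*(-1) = 1)
P(z) = √3 (P(z) = √(2 + 1) = √3)
-72*P(7) - 141 = -72*√3 - 141 = -141 - 72*√3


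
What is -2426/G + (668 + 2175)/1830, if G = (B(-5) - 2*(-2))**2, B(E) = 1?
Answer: -873701/9150 ≈ -95.486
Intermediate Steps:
G = 25 (G = (1 - 2*(-2))**2 = (1 + 4)**2 = 5**2 = 25)
-2426/G + (668 + 2175)/1830 = -2426/25 + (668 + 2175)/1830 = -2426*1/25 + 2843*(1/1830) = -2426/25 + 2843/1830 = -873701/9150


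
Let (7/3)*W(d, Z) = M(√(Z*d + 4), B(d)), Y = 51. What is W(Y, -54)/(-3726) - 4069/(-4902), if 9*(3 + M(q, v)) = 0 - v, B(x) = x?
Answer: 17709185/21308994 ≈ 0.83107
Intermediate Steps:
M(q, v) = -3 - v/9 (M(q, v) = -3 + (0 - v)/9 = -3 + (-v)/9 = -3 - v/9)
W(d, Z) = -9/7 - d/21 (W(d, Z) = 3*(-3 - d/9)/7 = -9/7 - d/21)
W(Y, -54)/(-3726) - 4069/(-4902) = (-9/7 - 1/21*51)/(-3726) - 4069/(-4902) = (-9/7 - 17/7)*(-1/3726) - 4069*(-1/4902) = -26/7*(-1/3726) + 4069/4902 = 13/13041 + 4069/4902 = 17709185/21308994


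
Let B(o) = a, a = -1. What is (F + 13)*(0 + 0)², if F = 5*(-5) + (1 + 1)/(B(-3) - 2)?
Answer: 0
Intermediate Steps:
B(o) = -1
F = -77/3 (F = 5*(-5) + (1 + 1)/(-1 - 2) = -25 + 2/(-3) = -25 + 2*(-⅓) = -25 - ⅔ = -77/3 ≈ -25.667)
(F + 13)*(0 + 0)² = (-77/3 + 13)*(0 + 0)² = -38/3*0² = -38/3*0 = 0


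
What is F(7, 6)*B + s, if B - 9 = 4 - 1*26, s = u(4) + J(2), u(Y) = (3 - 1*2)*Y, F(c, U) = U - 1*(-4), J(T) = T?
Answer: -124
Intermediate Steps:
F(c, U) = 4 + U (F(c, U) = U + 4 = 4 + U)
u(Y) = Y (u(Y) = (3 - 2)*Y = 1*Y = Y)
s = 6 (s = 4 + 2 = 6)
B = -13 (B = 9 + (4 - 1*26) = 9 + (4 - 26) = 9 - 22 = -13)
F(7, 6)*B + s = (4 + 6)*(-13) + 6 = 10*(-13) + 6 = -130 + 6 = -124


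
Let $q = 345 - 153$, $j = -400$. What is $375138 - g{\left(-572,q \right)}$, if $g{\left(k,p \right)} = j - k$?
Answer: $374966$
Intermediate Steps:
$q = 192$
$g{\left(k,p \right)} = -400 - k$
$375138 - g{\left(-572,q \right)} = 375138 - \left(-400 - -572\right) = 375138 - \left(-400 + 572\right) = 375138 - 172 = 374966$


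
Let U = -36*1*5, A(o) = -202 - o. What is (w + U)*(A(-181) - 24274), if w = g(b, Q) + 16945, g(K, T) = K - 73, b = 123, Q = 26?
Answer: -408520425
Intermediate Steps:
U = -180 (U = -36*5 = -180)
g(K, T) = -73 + K
w = 16995 (w = (-73 + 123) + 16945 = 50 + 16945 = 16995)
(w + U)*(A(-181) - 24274) = (16995 - 180)*((-202 - 1*(-181)) - 24274) = 16815*((-202 + 181) - 24274) = 16815*(-21 - 24274) = 16815*(-24295) = -408520425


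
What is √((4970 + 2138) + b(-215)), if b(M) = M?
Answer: √6893 ≈ 83.024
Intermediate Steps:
√((4970 + 2138) + b(-215)) = √((4970 + 2138) - 215) = √(7108 - 215) = √6893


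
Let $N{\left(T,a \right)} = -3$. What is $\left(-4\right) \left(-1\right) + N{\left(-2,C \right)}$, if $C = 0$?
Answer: $1$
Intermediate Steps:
$\left(-4\right) \left(-1\right) + N{\left(-2,C \right)} = \left(-4\right) \left(-1\right) - 3 = 4 - 3 = 1$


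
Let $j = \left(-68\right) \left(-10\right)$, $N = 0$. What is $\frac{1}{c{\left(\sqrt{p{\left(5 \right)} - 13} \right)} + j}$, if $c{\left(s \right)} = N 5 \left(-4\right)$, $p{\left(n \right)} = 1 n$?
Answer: $\frac{1}{680} \approx 0.0014706$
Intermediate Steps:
$p{\left(n \right)} = n$
$c{\left(s \right)} = 0$ ($c{\left(s \right)} = 0 \cdot 5 \left(-4\right) = 0 \left(-4\right) = 0$)
$j = 680$
$\frac{1}{c{\left(\sqrt{p{\left(5 \right)} - 13} \right)} + j} = \frac{1}{0 + 680} = \frac{1}{680}$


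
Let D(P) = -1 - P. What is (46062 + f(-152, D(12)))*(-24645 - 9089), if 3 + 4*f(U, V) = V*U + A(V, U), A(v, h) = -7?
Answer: -1570435769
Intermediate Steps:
f(U, V) = -5/2 + U*V/4 (f(U, V) = -¾ + (V*U - 7)/4 = -¾ + (U*V - 7)/4 = -¾ + (-7 + U*V)/4 = -¾ + (-7/4 + U*V/4) = -5/2 + U*V/4)
(46062 + f(-152, D(12)))*(-24645 - 9089) = (46062 + (-5/2 + (¼)*(-152)*(-1 - 1*12)))*(-24645 - 9089) = (46062 + (-5/2 + (¼)*(-152)*(-1 - 12)))*(-33734) = (46062 + (-5/2 + (¼)*(-152)*(-13)))*(-33734) = (46062 + (-5/2 + 494))*(-33734) = (46062 + 983/2)*(-33734) = (93107/2)*(-33734) = -1570435769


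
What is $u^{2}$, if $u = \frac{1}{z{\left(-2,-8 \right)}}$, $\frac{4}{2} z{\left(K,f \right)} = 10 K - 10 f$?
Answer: $\frac{1}{900} \approx 0.0011111$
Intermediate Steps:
$z{\left(K,f \right)} = - 5 f + 5 K$ ($z{\left(K,f \right)} = \frac{10 K - 10 f}{2} = \frac{- 10 f + 10 K}{2} = - 5 f + 5 K$)
$u = \frac{1}{30}$ ($u = \frac{1}{\left(-5\right) \left(-8\right) + 5 \left(-2\right)} = \frac{1}{40 - 10} = \frac{1}{30} \approx 0.033333$)
$u^{2} = \left(\frac{1}{30}\right)^{2} = \frac{1}{900}$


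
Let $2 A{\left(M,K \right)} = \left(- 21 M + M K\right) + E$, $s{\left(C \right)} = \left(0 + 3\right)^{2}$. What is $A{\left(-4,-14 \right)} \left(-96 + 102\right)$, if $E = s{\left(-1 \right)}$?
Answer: $447$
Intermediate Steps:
$s{\left(C \right)} = 9$ ($s{\left(C \right)} = 3^{2} = 9$)
$E = 9$
$A{\left(M,K \right)} = \frac{9}{2} - \frac{21 M}{2} + \frac{K M}{2}$ ($A{\left(M,K \right)} = \frac{\left(- 21 M + M K\right) + 9}{2} = \frac{\left(- 21 M + K M\right) + 9}{2} = \frac{9 - 21 M + K M}{2} = \frac{9}{2} - \frac{21 M}{2} + \frac{K M}{2}$)
$A{\left(-4,-14 \right)} \left(-96 + 102\right) = \left(\frac{9}{2} - -42 + \frac{1}{2} \left(-14\right) \left(-4\right)\right) \left(-96 + 102\right) = \left(\frac{9}{2} + 42 + 28\right) 6 = \frac{149}{2} \cdot 6 = 447$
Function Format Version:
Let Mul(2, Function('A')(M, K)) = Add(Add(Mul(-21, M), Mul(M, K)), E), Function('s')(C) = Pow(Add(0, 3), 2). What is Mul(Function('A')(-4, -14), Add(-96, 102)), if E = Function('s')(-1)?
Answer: 447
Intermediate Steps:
Function('s')(C) = 9 (Function('s')(C) = Pow(3, 2) = 9)
E = 9
Function('A')(M, K) = Add(Rational(9, 2), Mul(Rational(-21, 2), M), Mul(Rational(1, 2), K, M)) (Function('A')(M, K) = Mul(Rational(1, 2), Add(Add(Mul(-21, M), Mul(M, K)), 9)) = Mul(Rational(1, 2), Add(Add(Mul(-21, M), Mul(K, M)), 9)) = Mul(Rational(1, 2), Add(9, Mul(-21, M), Mul(K, M))) = Add(Rational(9, 2), Mul(Rational(-21, 2), M), Mul(Rational(1, 2), K, M)))
Mul(Function('A')(-4, -14), Add(-96, 102)) = Mul(Add(Rational(9, 2), Mul(Rational(-21, 2), -4), Mul(Rational(1, 2), -14, -4)), Add(-96, 102)) = Mul(Add(Rational(9, 2), 42, 28), 6) = Mul(Rational(149, 2), 6) = 447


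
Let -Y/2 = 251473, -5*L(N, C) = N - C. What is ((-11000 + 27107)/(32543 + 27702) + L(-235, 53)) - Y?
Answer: 30303467989/60245 ≈ 5.0300e+5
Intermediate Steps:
L(N, C) = -N/5 + C/5 (L(N, C) = -(N - C)/5 = -N/5 + C/5)
Y = -502946 (Y = -2*251473 = -502946)
((-11000 + 27107)/(32543 + 27702) + L(-235, 53)) - Y = ((-11000 + 27107)/(32543 + 27702) + (-1/5*(-235) + (1/5)*53)) - 1*(-502946) = (16107/60245 + (47 + 53/5)) + 502946 = (16107*(1/60245) + 288/5) + 502946 = (16107/60245 + 288/5) + 502946 = 3486219/60245 + 502946 = 30303467989/60245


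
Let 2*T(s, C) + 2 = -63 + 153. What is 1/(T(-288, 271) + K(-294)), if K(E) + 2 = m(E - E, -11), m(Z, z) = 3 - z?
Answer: 1/56 ≈ 0.017857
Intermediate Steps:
T(s, C) = 44 (T(s, C) = -1 + (-63 + 153)/2 = -1 + (1/2)*90 = -1 + 45 = 44)
K(E) = 12 (K(E) = -2 + (3 - 1*(-11)) = -2 + (3 + 11) = -2 + 14 = 12)
1/(T(-288, 271) + K(-294)) = 1/(44 + 12) = 1/56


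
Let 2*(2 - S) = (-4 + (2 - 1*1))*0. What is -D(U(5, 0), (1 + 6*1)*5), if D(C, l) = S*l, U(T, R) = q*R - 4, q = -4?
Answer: -70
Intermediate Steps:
U(T, R) = -4 - 4*R (U(T, R) = -4*R - 4 = -4 - 4*R)
S = 2 (S = 2 - (-4 + (2 - 1*1))*0/2 = 2 - (-4 + (2 - 1))*0/2 = 2 - (-4 + 1)*0/2 = 2 - (-3)*0/2 = 2 - ½*0 = 2 + 0 = 2)
D(C, l) = 2*l
-D(U(5, 0), (1 + 6*1)*5) = -2*(1 + 6*1)*5 = -2*(1 + 6)*5 = -2*7*5 = -2*35 = -1*70 = -70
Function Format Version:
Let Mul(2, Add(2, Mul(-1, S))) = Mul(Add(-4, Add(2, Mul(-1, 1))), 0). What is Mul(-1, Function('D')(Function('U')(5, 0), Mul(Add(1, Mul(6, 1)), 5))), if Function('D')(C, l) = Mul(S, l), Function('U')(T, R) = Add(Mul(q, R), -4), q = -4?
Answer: -70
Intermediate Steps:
Function('U')(T, R) = Add(-4, Mul(-4, R)) (Function('U')(T, R) = Add(Mul(-4, R), -4) = Add(-4, Mul(-4, R)))
S = 2 (S = Add(2, Mul(Rational(-1, 2), Mul(Add(-4, Add(2, Mul(-1, 1))), 0))) = Add(2, Mul(Rational(-1, 2), Mul(Add(-4, Add(2, -1)), 0))) = Add(2, Mul(Rational(-1, 2), Mul(Add(-4, 1), 0))) = Add(2, Mul(Rational(-1, 2), Mul(-3, 0))) = Add(2, Mul(Rational(-1, 2), 0)) = Add(2, 0) = 2)
Function('D')(C, l) = Mul(2, l)
Mul(-1, Function('D')(Function('U')(5, 0), Mul(Add(1, Mul(6, 1)), 5))) = Mul(-1, Mul(2, Mul(Add(1, Mul(6, 1)), 5))) = Mul(-1, Mul(2, Mul(Add(1, 6), 5))) = Mul(-1, Mul(2, Mul(7, 5))) = Mul(-1, Mul(2, 35)) = Mul(-1, 70) = -70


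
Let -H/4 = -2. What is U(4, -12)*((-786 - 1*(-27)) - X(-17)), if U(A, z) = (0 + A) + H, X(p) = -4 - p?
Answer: -9264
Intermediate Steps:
H = 8 (H = -4*(-2) = 8)
U(A, z) = 8 + A (U(A, z) = (0 + A) + 8 = A + 8 = 8 + A)
U(4, -12)*((-786 - 1*(-27)) - X(-17)) = (8 + 4)*((-786 - 1*(-27)) - (-4 - 1*(-17))) = 12*((-786 + 27) - (-4 + 17)) = 12*(-759 - 1*13) = 12*(-759 - 13) = 12*(-772) = -9264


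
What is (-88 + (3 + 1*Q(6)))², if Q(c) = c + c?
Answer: 5329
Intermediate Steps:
Q(c) = 2*c
(-88 + (3 + 1*Q(6)))² = (-88 + (3 + 1*(2*6)))² = (-88 + (3 + 1*12))² = (-88 + (3 + 12))² = (-88 + 15)² = (-73)² = 5329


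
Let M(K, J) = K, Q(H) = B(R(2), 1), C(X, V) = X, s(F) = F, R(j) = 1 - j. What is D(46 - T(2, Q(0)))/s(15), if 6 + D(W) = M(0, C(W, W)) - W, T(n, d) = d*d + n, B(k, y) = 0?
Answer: -10/3 ≈ -3.3333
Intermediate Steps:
Q(H) = 0
T(n, d) = n + d² (T(n, d) = d² + n = n + d²)
D(W) = -6 - W (D(W) = -6 + (0 - W) = -6 - W)
D(46 - T(2, Q(0)))/s(15) = (-6 - (46 - (2 + 0²)))/15 = (-6 - (46 - (2 + 0)))*(1/15) = (-6 - (46 - 1*2))*(1/15) = (-6 - (46 - 2))*(1/15) = (-6 - 1*44)*(1/15) = (-6 - 44)*(1/15) = -50*1/15 = -10/3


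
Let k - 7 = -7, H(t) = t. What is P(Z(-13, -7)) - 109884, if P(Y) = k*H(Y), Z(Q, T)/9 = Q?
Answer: -109884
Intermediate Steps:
k = 0 (k = 7 - 7 = 0)
Z(Q, T) = 9*Q
P(Y) = 0 (P(Y) = 0*Y = 0)
P(Z(-13, -7)) - 109884 = 0 - 109884 = -109884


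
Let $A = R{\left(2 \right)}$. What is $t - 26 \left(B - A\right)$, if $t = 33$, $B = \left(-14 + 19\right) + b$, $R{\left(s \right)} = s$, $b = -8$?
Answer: $163$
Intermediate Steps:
$B = -3$ ($B = \left(-14 + 19\right) - 8 = 5 - 8 = -3$)
$A = 2$
$t - 26 \left(B - A\right) = 33 - 26 \left(-3 - 2\right) = 33 - -130 = 33 + 130 = 163$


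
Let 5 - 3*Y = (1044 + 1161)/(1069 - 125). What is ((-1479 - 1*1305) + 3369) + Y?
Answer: 1659235/2832 ≈ 585.89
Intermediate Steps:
Y = 2515/2832 (Y = 5/3 - (1044 + 1161)/(3*(1069 - 125)) = 5/3 - 735/944 = 2515/2832 ≈ 0.88807)
((-1479 - 1*1305) + 3369) + Y = ((-1479 - 1*1305) + 3369) + 2515/2832 = ((-1479 - 1305) + 3369) + 2515/2832 = (-2784 + 3369) + 2515/2832 = 585 + 2515/2832 = 1659235/2832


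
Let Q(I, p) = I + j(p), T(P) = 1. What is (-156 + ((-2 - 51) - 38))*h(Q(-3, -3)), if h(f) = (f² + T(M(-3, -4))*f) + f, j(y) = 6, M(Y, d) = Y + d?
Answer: -3705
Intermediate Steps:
Q(I, p) = 6 + I (Q(I, p) = I + 6 = 6 + I)
h(f) = f² + 2*f (h(f) = (f² + 1*f) + f = (f² + f) + f = (f + f²) + f = f² + 2*f)
(-156 + ((-2 - 51) - 38))*h(Q(-3, -3)) = (-156 + ((-2 - 51) - 38))*((6 - 3)*(2 + (6 - 3))) = (-156 + (-53 - 38))*(3*(2 + 3)) = (-156 - 91)*(3*5) = -247*15 = -3705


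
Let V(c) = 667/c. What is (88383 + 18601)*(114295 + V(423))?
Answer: 5172403804768/423 ≈ 1.2228e+10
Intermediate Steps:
(88383 + 18601)*(114295 + V(423)) = (88383 + 18601)*(114295 + 667/423) = 106984*(114295 + 667*(1/423)) = 106984*(114295 + 667/423) = 106984*(48347452/423) = 5172403804768/423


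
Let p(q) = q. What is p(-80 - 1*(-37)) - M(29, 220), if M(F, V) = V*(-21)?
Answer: 4577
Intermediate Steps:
M(F, V) = -21*V
p(-80 - 1*(-37)) - M(29, 220) = (-80 - 1*(-37)) - (-21)*220 = (-80 + 37) - 1*(-4620) = -43 + 4620 = 4577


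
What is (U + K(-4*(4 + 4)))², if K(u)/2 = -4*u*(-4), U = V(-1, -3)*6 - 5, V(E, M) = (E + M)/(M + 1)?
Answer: 1034289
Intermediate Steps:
V(E, M) = (E + M)/(1 + M)
U = 7 (U = ((-1 - 3)/(1 - 3))*6 - 5 = (-4/(-2))*6 - 5 = -½*(-4)*6 - 5 = 2*6 - 5 = 12 - 5 = 7)
K(u) = 32*u (K(u) = 2*(-4*u*(-4)) = 2*(16*u) = 32*u)
(U + K(-4*(4 + 4)))² = (7 + 32*(-4*(4 + 4)))² = (7 + 32*(-4*8))² = (7 + 32*(-32))² = (7 - 1024)² = (-1017)² = 1034289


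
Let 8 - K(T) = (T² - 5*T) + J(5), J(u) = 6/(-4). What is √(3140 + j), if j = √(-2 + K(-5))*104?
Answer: 2*√(785 + 13*I*√170) ≈ 56.358 + 6.0151*I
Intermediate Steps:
J(u) = -3/2 (J(u) = 6*(-¼) = -3/2)
K(T) = 19/2 - T² + 5*T (K(T) = 8 - ((T² - 5*T) - 3/2) = 8 - (-3/2 + T² - 5*T) = 8 + (3/2 - T² + 5*T) = 19/2 - T² + 5*T)
j = 52*I*√170 (j = √(-2 + (19/2 - 1*(-5)² + 5*(-5)))*104 = √(-2 + (19/2 - 1*25 - 25))*104 = √(-2 + (19/2 - 25 - 25))*104 = √(-2 - 81/2)*104 = √(-85/2)*104 = (I*√170/2)*104 = 52*I*√170 ≈ 678.0*I)
√(3140 + j) = √(3140 + 52*I*√170)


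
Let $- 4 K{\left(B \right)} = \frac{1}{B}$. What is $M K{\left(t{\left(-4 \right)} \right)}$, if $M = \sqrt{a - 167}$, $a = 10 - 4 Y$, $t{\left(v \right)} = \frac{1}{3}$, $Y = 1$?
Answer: $- \frac{3 i \sqrt{161}}{4} \approx - 9.5164 i$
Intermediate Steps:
$t{\left(v \right)} = \frac{1}{3}$
$a = 6$ ($a = 10 - 4 = 6$)
$M = i \sqrt{161}$ ($M = \sqrt{6 - 167} = \sqrt{-161} = i \sqrt{161} \approx 12.689 i$)
$K{\left(B \right)} = - \frac{1}{4 B}$
$M K{\left(t{\left(-4 \right)} \right)} = i \sqrt{161} \left(- \frac{\frac{1}{\frac{1}{3}}}{4}\right) = i \sqrt{161} \left(\left(- \frac{1}{4}\right) 3\right) = i \sqrt{161} \left(- \frac{3}{4}\right) = - \frac{3 i \sqrt{161}}{4}$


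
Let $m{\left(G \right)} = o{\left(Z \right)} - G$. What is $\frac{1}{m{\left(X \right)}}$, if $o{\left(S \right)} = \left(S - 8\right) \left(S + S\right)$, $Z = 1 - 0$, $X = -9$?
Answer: $- \frac{1}{5} \approx -0.2$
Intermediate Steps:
$Z = 1$ ($Z = 1 + 0 = 1$)
$o{\left(S \right)} = 2 S \left(-8 + S\right)$ ($o{\left(S \right)} = \left(-8 + S\right) 2 S = 2 S \left(-8 + S\right)$)
$m{\left(G \right)} = -14 - G$ ($m{\left(G \right)} = 2 \cdot 1 \left(-8 + 1\right) - G = 2 \cdot 1 \left(-7\right) - G = -14 - G$)
$\frac{1}{m{\left(X \right)}} = \frac{1}{-14 - -9} = \frac{1}{-14 + 9} = \frac{1}{-5} = - \frac{1}{5}$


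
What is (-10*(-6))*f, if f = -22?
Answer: -1320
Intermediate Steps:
(-10*(-6))*f = -10*(-6)*(-22) = 60*(-22) = -1320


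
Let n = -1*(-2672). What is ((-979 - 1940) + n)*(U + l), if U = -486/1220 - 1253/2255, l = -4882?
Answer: 331807321313/275110 ≈ 1.2061e+6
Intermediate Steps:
n = 2672
U = -262459/275110 (U = -486*1/1220 - 1253*1/2255 = -243/610 - 1253/2255 = -262459/275110 ≈ -0.95401)
((-979 - 1940) + n)*(U + l) = ((-979 - 1940) + 2672)*(-262459/275110 - 4882) = (-2919 + 2672)*(-1343349479/275110) = -247*(-1343349479/275110) = 331807321313/275110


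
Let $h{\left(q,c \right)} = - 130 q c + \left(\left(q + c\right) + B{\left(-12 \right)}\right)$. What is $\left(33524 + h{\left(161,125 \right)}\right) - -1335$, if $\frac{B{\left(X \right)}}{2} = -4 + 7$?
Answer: $-2581099$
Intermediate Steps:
$B{\left(X \right)} = 6$ ($B{\left(X \right)} = 2 \left(-4 + 7\right) = 2 \cdot 3 = 6$)
$h{\left(q,c \right)} = 6 + c + q - 130 c q$ ($h{\left(q,c \right)} = - 130 q c + \left(\left(q + c\right) + 6\right) = - 130 c q + \left(\left(c + q\right) + 6\right) = - 130 c q + \left(6 + c + q\right) = 6 + c + q - 130 c q$)
$\left(33524 + h{\left(161,125 \right)}\right) - -1335 = \left(33524 + \left(6 + 125 + 161 - 16250 \cdot 161\right)\right) - -1335 = \left(33524 + \left(6 + 125 + 161 - 2616250\right)\right) + \left(1342 - 7\right) = \left(33524 - 2615958\right) + 1335 = -2582434 + 1335 = -2581099$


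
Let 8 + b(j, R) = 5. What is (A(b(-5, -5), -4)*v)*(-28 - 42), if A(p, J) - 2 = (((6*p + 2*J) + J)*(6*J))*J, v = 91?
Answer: 18332860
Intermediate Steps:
b(j, R) = -3 (b(j, R) = -8 + 5 = -3)
A(p, J) = 2 + 6*J²*(3*J + 6*p) (A(p, J) = 2 + (((6*p + 2*J) + J)*(6*J))*J = 2 + (((2*J + 6*p) + J)*(6*J))*J = 2 + ((3*J + 6*p)*(6*J))*J = 2 + (6*J*(3*J + 6*p))*J = 2 + 6*J²*(3*J + 6*p))
(A(b(-5, -5), -4)*v)*(-28 - 42) = ((2 + 18*(-4)³ + 36*(-3)*(-4)²)*91)*(-28 - 42) = ((2 + 18*(-64) + 36*(-3)*16)*91)*(-70) = ((2 - 1152 - 1728)*91)*(-70) = -2878*91*(-70) = -261898*(-70) = 18332860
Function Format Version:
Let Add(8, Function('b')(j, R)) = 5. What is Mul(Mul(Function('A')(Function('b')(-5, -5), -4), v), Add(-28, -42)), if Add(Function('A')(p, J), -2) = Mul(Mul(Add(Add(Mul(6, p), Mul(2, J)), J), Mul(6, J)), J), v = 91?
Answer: 18332860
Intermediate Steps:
Function('b')(j, R) = -3 (Function('b')(j, R) = Add(-8, 5) = -3)
Function('A')(p, J) = Add(2, Mul(6, Pow(J, 2), Add(Mul(3, J), Mul(6, p)))) (Function('A')(p, J) = Add(2, Mul(Mul(Add(Add(Mul(6, p), Mul(2, J)), J), Mul(6, J)), J)) = Add(2, Mul(Mul(Add(Add(Mul(2, J), Mul(6, p)), J), Mul(6, J)), J)) = Add(2, Mul(Mul(Add(Mul(3, J), Mul(6, p)), Mul(6, J)), J)) = Add(2, Mul(Mul(6, J, Add(Mul(3, J), Mul(6, p))), J)) = Add(2, Mul(6, Pow(J, 2), Add(Mul(3, J), Mul(6, p)))))
Mul(Mul(Function('A')(Function('b')(-5, -5), -4), v), Add(-28, -42)) = Mul(Mul(Add(2, Mul(18, Pow(-4, 3)), Mul(36, -3, Pow(-4, 2))), 91), Add(-28, -42)) = Mul(Mul(Add(2, Mul(18, -64), Mul(36, -3, 16)), 91), -70) = Mul(Mul(Add(2, -1152, -1728), 91), -70) = Mul(Mul(-2878, 91), -70) = Mul(-261898, -70) = 18332860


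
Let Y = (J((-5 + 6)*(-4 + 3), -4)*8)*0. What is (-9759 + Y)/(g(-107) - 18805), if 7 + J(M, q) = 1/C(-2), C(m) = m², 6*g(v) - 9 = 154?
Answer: 58554/112667 ≈ 0.51971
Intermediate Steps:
g(v) = 163/6 (g(v) = 3/2 + (⅙)*154 = 3/2 + 77/3 = 163/6)
J(M, q) = -27/4 (J(M, q) = -7 + 1/((-2)²) = -7 + 1/4 = -7 + ¼ = -27/4)
Y = 0 (Y = -27/4*8*0 = -54*0 = 0)
(-9759 + Y)/(g(-107) - 18805) = (-9759 + 0)/(163/6 - 18805) = -9759/(-112667/6) = -9759*(-6/112667) = 58554/112667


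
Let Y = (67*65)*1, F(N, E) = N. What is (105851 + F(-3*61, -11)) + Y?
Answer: 110023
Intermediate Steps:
Y = 4355 (Y = 4355*1 = 4355)
(105851 + F(-3*61, -11)) + Y = (105851 - 3*61) + 4355 = (105851 - 183) + 4355 = 105668 + 4355 = 110023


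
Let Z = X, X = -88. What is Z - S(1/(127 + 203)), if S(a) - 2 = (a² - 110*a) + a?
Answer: -9765031/108900 ≈ -89.670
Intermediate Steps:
S(a) = 2 + a² - 109*a (S(a) = 2 + ((a² - 110*a) + a) = 2 + (a² - 109*a) = 2 + a² - 109*a)
Z = -88
Z - S(1/(127 + 203)) = -88 - (2 + (1/(127 + 203))² - 109/(127 + 203)) = -88 - (2 + (1/330)² - 109/330) = -88 - (2 + (1/330)² - 109*1/330) = -88 - (2 + 1/108900 - 109/330) = -88 - 1*181831/108900 = -88 - 181831/108900 = -9765031/108900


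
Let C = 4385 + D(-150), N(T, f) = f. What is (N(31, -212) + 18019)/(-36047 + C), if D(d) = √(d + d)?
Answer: -93967539/167080424 - 89035*I*√3/501241272 ≈ -0.56241 - 0.00030766*I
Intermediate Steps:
D(d) = √2*√d (D(d) = √(2*d) = √2*√d)
C = 4385 + 10*I*√3 (C = 4385 + √2*√(-150) = 4385 + √2*(5*I*√6) = 4385 + 10*I*√3 ≈ 4385.0 + 17.32*I)
(N(31, -212) + 18019)/(-36047 + C) = (-212 + 18019)/(-36047 + (4385 + 10*I*√3)) = 17807/(-31662 + 10*I*√3)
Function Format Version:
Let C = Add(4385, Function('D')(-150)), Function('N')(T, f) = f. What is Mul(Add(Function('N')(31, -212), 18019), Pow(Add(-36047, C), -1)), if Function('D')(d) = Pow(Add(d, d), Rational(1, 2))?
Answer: Add(Rational(-93967539, 167080424), Mul(Rational(-89035, 501241272), I, Pow(3, Rational(1, 2)))) ≈ Add(-0.56241, Mul(-0.00030766, I))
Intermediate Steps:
Function('D')(d) = Mul(Pow(2, Rational(1, 2)), Pow(d, Rational(1, 2))) (Function('D')(d) = Pow(Mul(2, d), Rational(1, 2)) = Mul(Pow(2, Rational(1, 2)), Pow(d, Rational(1, 2))))
C = Add(4385, Mul(10, I, Pow(3, Rational(1, 2)))) (C = Add(4385, Mul(Pow(2, Rational(1, 2)), Pow(-150, Rational(1, 2)))) = Add(4385, Mul(Pow(2, Rational(1, 2)), Mul(5, I, Pow(6, Rational(1, 2))))) = Add(4385, Mul(10, I, Pow(3, Rational(1, 2)))) ≈ Add(4385.0, Mul(17.320, I)))
Mul(Add(Function('N')(31, -212), 18019), Pow(Add(-36047, C), -1)) = Mul(Add(-212, 18019), Pow(Add(-36047, Add(4385, Mul(10, I, Pow(3, Rational(1, 2))))), -1)) = Mul(17807, Pow(Add(-31662, Mul(10, I, Pow(3, Rational(1, 2)))), -1))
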